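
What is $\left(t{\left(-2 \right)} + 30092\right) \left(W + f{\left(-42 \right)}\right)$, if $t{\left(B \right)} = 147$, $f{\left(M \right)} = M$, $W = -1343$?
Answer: $-41881015$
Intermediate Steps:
$\left(t{\left(-2 \right)} + 30092\right) \left(W + f{\left(-42 \right)}\right) = \left(147 + 30092\right) \left(-1343 - 42\right) = 30239 \left(-1385\right) = -41881015$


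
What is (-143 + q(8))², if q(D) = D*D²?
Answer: 136161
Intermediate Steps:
q(D) = D³
(-143 + q(8))² = (-143 + 8³)² = (-143 + 512)² = 369² = 136161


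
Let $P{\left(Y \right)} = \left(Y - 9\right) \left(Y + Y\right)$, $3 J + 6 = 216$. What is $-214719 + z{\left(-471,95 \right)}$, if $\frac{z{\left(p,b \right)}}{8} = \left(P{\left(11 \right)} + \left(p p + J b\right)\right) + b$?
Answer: $1614321$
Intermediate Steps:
$J = 70$ ($J = -2 + \frac{1}{3} \cdot 216 = -2 + 72 = 70$)
$P{\left(Y \right)} = 2 Y \left(-9 + Y\right)$ ($P{\left(Y \right)} = \left(-9 + Y\right) 2 Y = 2 Y \left(-9 + Y\right)$)
$z{\left(p,b \right)} = 352 + 8 p^{2} + 568 b$ ($z{\left(p,b \right)} = 8 \left(\left(2 \cdot 11 \left(-9 + 11\right) + \left(p p + 70 b\right)\right) + b\right) = 8 \left(\left(2 \cdot 11 \cdot 2 + \left(p^{2} + 70 b\right)\right) + b\right) = 8 \left(\left(44 + \left(p^{2} + 70 b\right)\right) + b\right) = 8 \left(\left(44 + p^{2} + 70 b\right) + b\right) = 8 \left(44 + p^{2} + 71 b\right) = 352 + 8 p^{2} + 568 b$)
$-214719 + z{\left(-471,95 \right)} = -214719 + \left(352 + 8 \left(-471\right)^{2} + 568 \cdot 95\right) = -214719 + \left(352 + 8 \cdot 221841 + 53960\right) = -214719 + \left(352 + 1774728 + 53960\right) = -214719 + 1829040 = 1614321$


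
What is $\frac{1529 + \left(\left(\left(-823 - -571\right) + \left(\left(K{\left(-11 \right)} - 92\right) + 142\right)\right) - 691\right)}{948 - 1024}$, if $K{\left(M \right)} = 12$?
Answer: $- \frac{162}{19} \approx -8.5263$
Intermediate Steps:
$\frac{1529 + \left(\left(\left(-823 - -571\right) + \left(\left(K{\left(-11 \right)} - 92\right) + 142\right)\right) - 691\right)}{948 - 1024} = \frac{1529 + \left(\left(\left(-823 - -571\right) + \left(\left(12 - 92\right) + 142\right)\right) - 691\right)}{948 - 1024} = \frac{1529 + \left(\left(\left(-823 + 571\right) + \left(-80 + 142\right)\right) - 691\right)}{-76} = \left(1529 + \left(\left(-252 + 62\right) - 691\right)\right) \left(- \frac{1}{76}\right) = \left(1529 - 881\right) \left(- \frac{1}{76}\right) = 648 \left(- \frac{1}{76}\right) = - \frac{162}{19}$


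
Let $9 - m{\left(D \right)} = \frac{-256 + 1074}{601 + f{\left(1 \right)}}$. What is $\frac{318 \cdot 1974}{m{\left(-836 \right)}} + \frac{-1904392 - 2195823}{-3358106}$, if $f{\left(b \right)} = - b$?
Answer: $\frac{20400212008715}{248174866} \approx 82201.0$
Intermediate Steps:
$m{\left(D \right)} = \frac{2291}{300}$ ($m{\left(D \right)} = 9 - \frac{-256 + 1074}{601 - 1} = 9 - \frac{818}{601 - 1} = 9 - \frac{818}{600} = 9 - 818 \cdot \frac{1}{600} = 9 - \frac{409}{300} = \frac{2291}{300}$)
$\frac{318 \cdot 1974}{m{\left(-836 \right)}} + \frac{-1904392 - 2195823}{-3358106} = \frac{318 \cdot 1974}{\frac{2291}{300}} + \frac{-1904392 - 2195823}{-3358106} = 627732 \cdot \frac{300}{2291} - - \frac{132265}{108326} = \frac{188319600}{2291} + \frac{132265}{108326} = \frac{20400212008715}{248174866}$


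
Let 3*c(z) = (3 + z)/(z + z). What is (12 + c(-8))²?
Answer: 337561/2304 ≈ 146.51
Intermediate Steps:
c(z) = (3 + z)/(6*z) (c(z) = ((3 + z)/(z + z))/3 = ((3 + z)/((2*z)))/3 = ((3 + z)*(1/(2*z)))/3 = ((3 + z)/(2*z))/3 = (3 + z)/(6*z))
(12 + c(-8))² = (12 + (⅙)*(3 - 8)/(-8))² = (12 + (⅙)*(-⅛)*(-5))² = (12 + 5/48)² = (581/48)² = 337561/2304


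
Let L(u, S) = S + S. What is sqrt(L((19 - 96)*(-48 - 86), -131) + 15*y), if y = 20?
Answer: sqrt(38) ≈ 6.1644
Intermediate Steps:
L(u, S) = 2*S
sqrt(L((19 - 96)*(-48 - 86), -131) + 15*y) = sqrt(2*(-131) + 15*20) = sqrt(-262 + 300) = sqrt(38)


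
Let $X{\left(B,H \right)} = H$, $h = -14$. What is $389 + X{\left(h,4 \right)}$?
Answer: $393$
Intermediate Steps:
$389 + X{\left(h,4 \right)} = 389 + 4 = 393$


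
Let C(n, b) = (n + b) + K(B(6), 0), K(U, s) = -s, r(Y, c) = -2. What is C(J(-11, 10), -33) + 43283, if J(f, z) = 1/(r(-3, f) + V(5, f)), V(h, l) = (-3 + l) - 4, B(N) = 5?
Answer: 864999/20 ≈ 43250.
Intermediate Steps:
V(h, l) = -7 + l
J(f, z) = 1/(-9 + f) (J(f, z) = 1/(-2 + (-7 + f)) = 1/(-9 + f))
C(n, b) = b + n (C(n, b) = (n + b) - 1*0 = (b + n) + 0 = b + n)
C(J(-11, 10), -33) + 43283 = (-33 + 1/(-9 - 11)) + 43283 = (-33 + 1/(-20)) + 43283 = (-33 - 1/20) + 43283 = -661/20 + 43283 = 864999/20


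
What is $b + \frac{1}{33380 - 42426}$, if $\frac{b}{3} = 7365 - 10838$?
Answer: $- \frac{94250275}{9046} \approx -10419.0$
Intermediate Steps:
$b = -10419$ ($b = 3 \left(7365 - 10838\right) = 3 \left(-3473\right) = -10419$)
$b + \frac{1}{33380 - 42426} = -10419 + \frac{1}{33380 - 42426} = -10419 + \frac{1}{-9046} = -10419 - \frac{1}{9046} = - \frac{94250275}{9046}$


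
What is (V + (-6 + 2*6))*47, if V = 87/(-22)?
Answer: 2115/22 ≈ 96.136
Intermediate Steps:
V = -87/22 (V = 87*(-1/22) = -87/22 ≈ -3.9545)
(V + (-6 + 2*6))*47 = (-87/22 + (-6 + 2*6))*47 = (-87/22 + (-6 + 12))*47 = (-87/22 + 6)*47 = (45/22)*47 = 2115/22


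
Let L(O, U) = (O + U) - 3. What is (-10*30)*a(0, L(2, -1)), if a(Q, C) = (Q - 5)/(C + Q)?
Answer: -750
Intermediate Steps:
L(O, U) = -3 + O + U
a(Q, C) = (-5 + Q)/(C + Q)
(-10*30)*a(0, L(2, -1)) = (-10*30)*((-5 + 0)/((-3 + 2 - 1) + 0)) = -300*(-5)/(-2 + 0) = -300*(-5)/(-2) = -(-150)*(-5) = -300*5/2 = -750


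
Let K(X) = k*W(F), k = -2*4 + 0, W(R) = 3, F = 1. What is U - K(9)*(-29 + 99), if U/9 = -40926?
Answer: -366654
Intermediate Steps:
k = -8 (k = -8 + 0 = -8)
U = -368334 (U = 9*(-40926) = -368334)
K(X) = -24 (K(X) = -8*3 = -24)
U - K(9)*(-29 + 99) = -368334 - (-24)*(-29 + 99) = -368334 - (-24)*70 = -368334 - 1*(-1680) = -368334 + 1680 = -366654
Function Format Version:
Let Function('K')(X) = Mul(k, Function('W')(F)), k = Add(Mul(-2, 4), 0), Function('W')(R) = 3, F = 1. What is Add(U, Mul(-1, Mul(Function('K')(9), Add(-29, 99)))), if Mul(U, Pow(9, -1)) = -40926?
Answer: -366654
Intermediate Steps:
k = -8 (k = Add(-8, 0) = -8)
U = -368334 (U = Mul(9, -40926) = -368334)
Function('K')(X) = -24 (Function('K')(X) = Mul(-8, 3) = -24)
Add(U, Mul(-1, Mul(Function('K')(9), Add(-29, 99)))) = Add(-368334, Mul(-1, Mul(-24, Add(-29, 99)))) = Add(-368334, Mul(-1, Mul(-24, 70))) = Add(-368334, Mul(-1, -1680)) = Add(-368334, 1680) = -366654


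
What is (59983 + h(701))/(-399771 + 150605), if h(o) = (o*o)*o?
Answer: -172266042/124583 ≈ -1382.7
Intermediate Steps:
h(o) = o³ (h(o) = o²*o = o³)
(59983 + h(701))/(-399771 + 150605) = (59983 + 701³)/(-399771 + 150605) = (59983 + 344472101)/(-249166) = 344532084*(-1/249166) = -172266042/124583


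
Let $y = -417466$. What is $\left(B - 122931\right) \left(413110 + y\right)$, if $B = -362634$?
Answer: $2115121140$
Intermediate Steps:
$\left(B - 122931\right) \left(413110 + y\right) = \left(-362634 - 122931\right) \left(413110 - 417466\right) = \left(-485565\right) \left(-4356\right) = 2115121140$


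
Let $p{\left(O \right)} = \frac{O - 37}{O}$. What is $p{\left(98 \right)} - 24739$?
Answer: $- \frac{2424361}{98} \approx -24738.0$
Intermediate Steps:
$p{\left(O \right)} = \frac{-37 + O}{O}$
$p{\left(98 \right)} - 24739 = \frac{-37 + 98}{98} - 24739 = \frac{1}{98} \cdot 61 - 24739 = \frac{61}{98} - 24739 = - \frac{2424361}{98}$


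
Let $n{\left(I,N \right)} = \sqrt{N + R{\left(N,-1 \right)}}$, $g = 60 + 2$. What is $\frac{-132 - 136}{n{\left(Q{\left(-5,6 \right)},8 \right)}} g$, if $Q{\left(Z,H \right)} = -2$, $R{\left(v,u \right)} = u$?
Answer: $- \frac{16616 \sqrt{7}}{7} \approx -6280.3$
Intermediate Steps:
$g = 62$
$n{\left(I,N \right)} = \sqrt{-1 + N}$ ($n{\left(I,N \right)} = \sqrt{N - 1} = \sqrt{-1 + N}$)
$\frac{-132 - 136}{n{\left(Q{\left(-5,6 \right)},8 \right)}} g = \frac{-132 - 136}{\sqrt{-1 + 8}} \cdot 62 = - \frac{268}{\sqrt{7}} \cdot 62 = - 268 \frac{\sqrt{7}}{7} \cdot 62 = - \frac{268 \sqrt{7}}{7} \cdot 62 = - \frac{16616 \sqrt{7}}{7}$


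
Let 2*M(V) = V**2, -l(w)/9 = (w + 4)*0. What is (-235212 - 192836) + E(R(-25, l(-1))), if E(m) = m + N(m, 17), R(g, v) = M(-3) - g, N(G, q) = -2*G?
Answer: -856155/2 ≈ -4.2808e+5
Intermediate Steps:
l(w) = 0 (l(w) = -9*(w + 4)*0 = -9*(4 + w)*0 = -9*0 = 0)
M(V) = V**2/2
R(g, v) = 9/2 - g (R(g, v) = (1/2)*(-3)**2 - g = (1/2)*9 - g = 9/2 - g)
E(m) = -m (E(m) = m - 2*m = -m)
(-235212 - 192836) + E(R(-25, l(-1))) = (-235212 - 192836) - (9/2 - 1*(-25)) = -428048 - (9/2 + 25) = -428048 - 1*59/2 = -428048 - 59/2 = -856155/2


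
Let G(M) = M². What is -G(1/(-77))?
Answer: -1/5929 ≈ -0.00016866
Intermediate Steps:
-G(1/(-77)) = -(1/(-77))² = -(-1/77)² = -1*1/5929 = -1/5929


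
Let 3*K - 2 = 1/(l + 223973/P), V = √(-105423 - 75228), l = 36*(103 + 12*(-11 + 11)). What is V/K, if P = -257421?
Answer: 2862879285*I*√180651/1908843611 ≈ 637.46*I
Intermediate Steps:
l = 3708 (l = 36*(103 + 12*0) = 36*(103 + 0) = 36*103 = 3708)
V = I*√180651 (V = √(-180651) = I*√180651 ≈ 425.03*I)
K = 1908843611/2862879285 (K = ⅔ + 1/(3*(3708 + 223973/(-257421))) = ⅔ + 1/(3*(3708 + 223973*(-1/257421))) = ⅔ + 1/(3*(3708 - 223973/257421)) = ⅔ + 1/(3*(954293095/257421)) = ⅔ + (⅓)*(257421/954293095) = ⅔ + 85807/954293095 = 1908843611/2862879285 ≈ 0.66676)
V/K = (I*√180651)/(1908843611/2862879285) = (I*√180651)*(2862879285/1908843611) = 2862879285*I*√180651/1908843611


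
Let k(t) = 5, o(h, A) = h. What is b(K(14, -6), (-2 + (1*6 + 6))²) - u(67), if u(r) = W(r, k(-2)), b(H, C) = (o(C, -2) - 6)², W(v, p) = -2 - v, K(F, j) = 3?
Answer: 8905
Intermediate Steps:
b(H, C) = (-6 + C)² (b(H, C) = (C - 6)² = (-6 + C)²)
u(r) = -2 - r
b(K(14, -6), (-2 + (1*6 + 6))²) - u(67) = (-6 + (-2 + (1*6 + 6))²)² - (-2 - 1*67) = (-6 + (-2 + (6 + 6))²)² - (-2 - 67) = (-6 + (-2 + 12)²)² - 1*(-69) = (-6 + 10²)² + 69 = (-6 + 100)² + 69 = 94² + 69 = 8836 + 69 = 8905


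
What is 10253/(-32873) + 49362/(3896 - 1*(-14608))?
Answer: 238825919/101380332 ≈ 2.3557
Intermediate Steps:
10253/(-32873) + 49362/(3896 - 1*(-14608)) = 10253*(-1/32873) + 49362/(3896 + 14608) = -10253/32873 + 49362/18504 = -10253/32873 + 49362*(1/18504) = -10253/32873 + 8227/3084 = 238825919/101380332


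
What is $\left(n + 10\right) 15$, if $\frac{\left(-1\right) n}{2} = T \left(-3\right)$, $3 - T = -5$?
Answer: $870$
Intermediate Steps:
$T = 8$ ($T = 3 - -5 = 3 + 5 = 8$)
$n = 48$ ($n = - 2 \cdot 8 \left(-3\right) = \left(-2\right) \left(-24\right) = 48$)
$\left(n + 10\right) 15 = \left(48 + 10\right) 15 = 58 \cdot 15 = 870$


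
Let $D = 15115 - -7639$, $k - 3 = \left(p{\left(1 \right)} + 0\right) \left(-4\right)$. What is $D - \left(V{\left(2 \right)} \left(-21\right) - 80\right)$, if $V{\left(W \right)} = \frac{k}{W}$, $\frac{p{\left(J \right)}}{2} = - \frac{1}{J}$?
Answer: $\frac{45899}{2} \approx 22950.0$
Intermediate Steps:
$p{\left(J \right)} = - \frac{2}{J}$ ($p{\left(J \right)} = 2 \left(- \frac{1}{J}\right) = - \frac{2}{J}$)
$k = 11$ ($k = 3 + \left(- \frac{2}{1} + 0\right) \left(-4\right) = 3 + \left(\left(-2\right) 1 + 0\right) \left(-4\right) = 3 + \left(-2 + 0\right) \left(-4\right) = 3 - -8 = 3 + 8 = 11$)
$D = 22754$ ($D = 15115 + 7639 = 22754$)
$V{\left(W \right)} = \frac{11}{W}$
$D - \left(V{\left(2 \right)} \left(-21\right) - 80\right) = 22754 - \left(\frac{11}{2} \left(-21\right) - 80\right) = 22754 - \left(- \frac{231}{2} - 80\right) = 22754 - - \frac{391}{2} = 22754 + \frac{391}{2} = \frac{45899}{2}$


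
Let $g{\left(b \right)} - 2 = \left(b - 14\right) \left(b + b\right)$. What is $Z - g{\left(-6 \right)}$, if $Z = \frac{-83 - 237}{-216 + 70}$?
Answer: $- \frac{17506}{73} \approx -239.81$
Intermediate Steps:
$Z = \frac{160}{73}$ ($Z = - \frac{320}{-146} = \left(-320\right) \left(- \frac{1}{146}\right) = \frac{160}{73} \approx 2.1918$)
$g{\left(b \right)} = 2 + 2 b \left(-14 + b\right)$ ($g{\left(b \right)} = 2 + \left(b - 14\right) \left(b + b\right) = 2 + \left(-14 + b\right) 2 b = 2 + 2 b \left(-14 + b\right)$)
$Z - g{\left(-6 \right)} = \frac{160}{73} - \left(2 - -168 + 2 \left(-6\right)^{2}\right) = \frac{160}{73} - \left(2 + 168 + 2 \cdot 36\right) = \frac{160}{73} - \left(2 + 168 + 72\right) = \frac{160}{73} - 242 = - \frac{17506}{73}$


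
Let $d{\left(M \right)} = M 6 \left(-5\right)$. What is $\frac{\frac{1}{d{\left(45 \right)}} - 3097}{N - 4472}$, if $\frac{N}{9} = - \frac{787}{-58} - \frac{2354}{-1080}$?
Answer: $\frac{242495158}{339059565} \approx 0.7152$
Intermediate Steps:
$d{\left(M \right)} = - 30 M$ ($d{\left(M \right)} = 6 M \left(-5\right) = - 30 M$)
$N = \frac{246623}{1740}$ ($N = 9 \left(- \frac{787}{-58} - \frac{2354}{-1080}\right) = 9 \left(\left(-787\right) \left(- \frac{1}{58}\right) - - \frac{1177}{540}\right) = 9 \left(\frac{787}{58} + \frac{1177}{540}\right) = 9 \cdot \frac{246623}{15660} = \frac{246623}{1740} \approx 141.74$)
$\frac{\frac{1}{d{\left(45 \right)}} - 3097}{N - 4472} = \frac{\frac{1}{\left(-30\right) 45} - 3097}{\frac{246623}{1740} - 4472} = \frac{\frac{1}{-1350} - 3097}{- \frac{7534657}{1740}} = \left(- \frac{1}{1350} - 3097\right) \left(- \frac{1740}{7534657}\right) = \left(- \frac{4180951}{1350}\right) \left(- \frac{1740}{7534657}\right) = \frac{242495158}{339059565}$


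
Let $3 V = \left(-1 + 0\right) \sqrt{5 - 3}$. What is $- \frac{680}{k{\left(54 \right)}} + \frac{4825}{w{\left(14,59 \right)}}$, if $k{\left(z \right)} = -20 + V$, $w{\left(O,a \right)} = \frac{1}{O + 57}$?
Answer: $\frac{616353625}{1799} - \frac{1020 \sqrt{2}}{1799} \approx 3.4261 \cdot 10^{5}$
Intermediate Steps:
$V = - \frac{\sqrt{2}}{3}$ ($V = \frac{\left(-1 + 0\right) \sqrt{5 - 3}}{3} = \frac{\left(-1\right) \sqrt{2}}{3} = - \frac{\sqrt{2}}{3} \approx -0.4714$)
$w{\left(O,a \right)} = \frac{1}{57 + O}$
$k{\left(z \right)} = -20 - \frac{\sqrt{2}}{3}$
$- \frac{680}{k{\left(54 \right)}} + \frac{4825}{w{\left(14,59 \right)}} = - \frac{680}{-20 - \frac{\sqrt{2}}{3}} + \frac{4825}{\frac{1}{57 + 14}} = - \frac{680}{-20 - \frac{\sqrt{2}}{3}} + \frac{4825}{\frac{1}{71}} = - \frac{680}{-20 - \frac{\sqrt{2}}{3}} + 4825 \frac{1}{\frac{1}{71}} = - \frac{680}{-20 - \frac{\sqrt{2}}{3}} + 4825 \cdot 71 = - \frac{680}{-20 - \frac{\sqrt{2}}{3}} + 342575 = 342575 - \frac{680}{-20 - \frac{\sqrt{2}}{3}}$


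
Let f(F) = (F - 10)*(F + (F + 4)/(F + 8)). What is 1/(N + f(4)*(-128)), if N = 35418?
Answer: 1/39002 ≈ 2.5640e-5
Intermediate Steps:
f(F) = (-10 + F)*(F + (4 + F)/(8 + F))
1/(N + f(4)*(-128)) = 1/(35418 + ((-40 + 4**3 - 1*4**2 - 86*4)/(8 + 4))*(-128)) = 1/(35418 + ((-40 + 64 - 1*16 - 344)/12)*(-128)) = 1/(35418 + ((-40 + 64 - 16 - 344)/12)*(-128)) = 1/(35418 + ((1/12)*(-336))*(-128)) = 1/(35418 - 28*(-128)) = 1/(35418 + 3584) = 1/39002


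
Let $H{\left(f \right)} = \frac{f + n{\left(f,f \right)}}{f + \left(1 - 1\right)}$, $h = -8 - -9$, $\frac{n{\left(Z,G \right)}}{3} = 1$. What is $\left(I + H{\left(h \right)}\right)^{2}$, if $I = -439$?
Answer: $189225$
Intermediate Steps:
$n{\left(Z,G \right)} = 3$ ($n{\left(Z,G \right)} = 3 \cdot 1 = 3$)
$h = 1$ ($h = -8 + 9 = 1$)
$H{\left(f \right)} = \frac{3 + f}{f}$ ($H{\left(f \right)} = \frac{f + 3}{f + \left(1 - 1\right)} = \frac{3 + f}{f + \left(1 - 1\right)} = \frac{3 + f}{f + 0} = \frac{3 + f}{f}$)
$\left(I + H{\left(h \right)}\right)^{2} = \left(-439 + \frac{3 + 1}{1}\right)^{2} = \left(-439 + 1 \cdot 4\right)^{2} = \left(-439 + 4\right)^{2} = \left(-435\right)^{2} = 189225$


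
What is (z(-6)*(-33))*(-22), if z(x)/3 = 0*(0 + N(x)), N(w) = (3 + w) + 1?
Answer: 0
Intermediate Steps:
N(w) = 4 + w
z(x) = 0 (z(x) = 3*(0*(0 + (4 + x))) = 3*(0*(4 + x)) = 3*0 = 0)
(z(-6)*(-33))*(-22) = (0*(-33))*(-22) = 0*(-22) = 0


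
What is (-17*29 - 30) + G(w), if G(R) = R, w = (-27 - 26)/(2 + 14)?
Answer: -8421/16 ≈ -526.31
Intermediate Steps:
w = -53/16 ≈ -3.3125
(-17*29 - 30) + G(w) = (-17*29 - 30) - 53/16 = (-493 - 30) - 53/16 = -523 - 53/16 = -8421/16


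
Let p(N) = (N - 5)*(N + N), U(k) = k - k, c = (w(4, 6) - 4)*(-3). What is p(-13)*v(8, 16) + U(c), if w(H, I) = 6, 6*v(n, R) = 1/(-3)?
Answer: -26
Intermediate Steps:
v(n, R) = -1/18 (v(n, R) = (1/6)/(-3) = (1/6)*(-1/3) = -1/18)
c = -6 (c = (6 - 4)*(-3) = 2*(-3) = -6)
U(k) = 0
p(N) = 2*N*(-5 + N) (p(N) = (-5 + N)*(2*N) = 2*N*(-5 + N))
p(-13)*v(8, 16) + U(c) = (2*(-13)*(-5 - 13))*(-1/18) + 0 = (2*(-13)*(-18))*(-1/18) + 0 = 468*(-1/18) + 0 = -26 + 0 = -26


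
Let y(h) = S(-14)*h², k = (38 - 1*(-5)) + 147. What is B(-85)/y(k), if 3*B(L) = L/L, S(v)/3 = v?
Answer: -1/4548600 ≈ -2.1985e-7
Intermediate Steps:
S(v) = 3*v
k = 190 (k = (38 + 5) + 147 = 43 + 147 = 190)
y(h) = -42*h² (y(h) = (3*(-14))*h² = -42*h²)
B(L) = ⅓ (B(L) = (L/L)/3 = (⅓)*1 = ⅓)
B(-85)/y(k) = 1/(3*((-42*190²))) = 1/(3*((-42*36100))) = (⅓)/(-1516200) = (⅓)*(-1/1516200) = -1/4548600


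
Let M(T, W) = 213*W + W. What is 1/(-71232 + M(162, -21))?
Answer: -1/75726 ≈ -1.3205e-5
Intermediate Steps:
M(T, W) = 214*W
1/(-71232 + M(162, -21)) = 1/(-71232 + 214*(-21)) = 1/(-71232 - 4494) = 1/(-75726) = -1/75726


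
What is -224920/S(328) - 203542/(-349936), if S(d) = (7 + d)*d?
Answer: -704280127/480637096 ≈ -1.4653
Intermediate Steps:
S(d) = d*(7 + d)
-224920/S(328) - 203542/(-349936) = -224920*1/(328*(7 + 328)) - 203542/(-349936) = -224920/(328*335) - 203542*(-1/349936) = -224920/109880 + 101771/174968 = -224920*1/109880 + 101771/174968 = -5623/2747 + 101771/174968 = -704280127/480637096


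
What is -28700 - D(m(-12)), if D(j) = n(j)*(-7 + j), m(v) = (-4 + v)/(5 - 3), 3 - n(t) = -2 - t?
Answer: -28745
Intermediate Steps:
n(t) = 5 + t (n(t) = 3 - (-2 - t) = 3 + (2 + t) = 5 + t)
m(v) = -2 + v/2 (m(v) = (-4 + v)/2 = (-4 + v)*(1/2) = -2 + v/2)
D(j) = (-7 + j)*(5 + j) (D(j) = (5 + j)*(-7 + j) = (-7 + j)*(5 + j))
-28700 - D(m(-12)) = -28700 - (-7 + (-2 + (1/2)*(-12)))*(5 + (-2 + (1/2)*(-12))) = -28700 - (-7 + (-2 - 6))*(5 + (-2 - 6)) = -28700 - (-7 - 8)*(5 - 8) = -28700 - (-15)*(-3) = -28700 - 1*45 = -28700 - 45 = -28745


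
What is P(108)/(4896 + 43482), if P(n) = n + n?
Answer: 36/8063 ≈ 0.0044648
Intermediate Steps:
P(n) = 2*n
P(108)/(4896 + 43482) = (2*108)/(4896 + 43482) = 216/48378 = 216*(1/48378) = 36/8063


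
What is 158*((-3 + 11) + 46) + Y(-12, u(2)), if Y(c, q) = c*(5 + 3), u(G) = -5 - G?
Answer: 8436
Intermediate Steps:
Y(c, q) = 8*c (Y(c, q) = c*8 = 8*c)
158*((-3 + 11) + 46) + Y(-12, u(2)) = 158*((-3 + 11) + 46) + 8*(-12) = 158*(8 + 46) - 96 = 158*54 - 96 = 8532 - 96 = 8436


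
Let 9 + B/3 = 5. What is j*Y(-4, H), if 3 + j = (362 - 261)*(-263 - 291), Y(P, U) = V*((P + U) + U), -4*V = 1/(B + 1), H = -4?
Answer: 15261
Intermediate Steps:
B = -12 (B = -27 + 3*5 = -27 + 15 = -12)
V = 1/44 (V = -1/(4*(-12 + 1)) = -¼/(-11) = -¼*(-1/11) = 1/44 ≈ 0.022727)
Y(P, U) = U/22 + P/44 (Y(P, U) = ((P + U) + U)/44 = (P + 2*U)/44 = U/22 + P/44)
j = -55957 (j = -3 + (362 - 261)*(-263 - 291) = -3 + 101*(-554) = -3 - 55954 = -55957)
j*Y(-4, H) = -55957*((1/22)*(-4) + (1/44)*(-4)) = -55957*(-2/11 - 1/11) = -55957*(-3/11) = 15261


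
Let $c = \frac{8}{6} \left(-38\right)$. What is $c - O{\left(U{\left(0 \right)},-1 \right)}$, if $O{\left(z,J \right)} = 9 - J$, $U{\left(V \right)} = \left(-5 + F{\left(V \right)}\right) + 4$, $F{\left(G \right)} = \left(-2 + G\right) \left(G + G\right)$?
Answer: $- \frac{182}{3} \approx -60.667$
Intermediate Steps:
$F{\left(G \right)} = 2 G \left(-2 + G\right)$ ($F{\left(G \right)} = \left(-2 + G\right) 2 G = 2 G \left(-2 + G\right)$)
$c = - \frac{152}{3}$ ($c = 8 \cdot \frac{1}{6} \left(-38\right) = \frac{4}{3} \left(-38\right) = - \frac{152}{3} \approx -50.667$)
$U{\left(V \right)} = -1 + 2 V \left(-2 + V\right)$ ($U{\left(V \right)} = \left(-5 + 2 V \left(-2 + V\right)\right) + 4 = -1 + 2 V \left(-2 + V\right)$)
$c - O{\left(U{\left(0 \right)},-1 \right)} = - \frac{152}{3} - \left(9 - -1\right) = - \frac{152}{3} - \left(9 + 1\right) = - \frac{152}{3} - 10 = - \frac{182}{3}$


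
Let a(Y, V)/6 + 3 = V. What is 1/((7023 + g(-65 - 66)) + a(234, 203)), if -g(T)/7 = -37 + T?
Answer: 1/9399 ≈ 0.00010639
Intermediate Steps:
a(Y, V) = -18 + 6*V
g(T) = 259 - 7*T (g(T) = -7*(-37 + T) = 259 - 7*T)
1/((7023 + g(-65 - 66)) + a(234, 203)) = 1/((7023 + (259 - 7*(-65 - 66))) + (-18 + 6*203)) = 1/((7023 + (259 - 7*(-131))) + (-18 + 1218)) = 1/((7023 + (259 + 917)) + 1200) = 1/((7023 + 1176) + 1200) = 1/(8199 + 1200) = 1/9399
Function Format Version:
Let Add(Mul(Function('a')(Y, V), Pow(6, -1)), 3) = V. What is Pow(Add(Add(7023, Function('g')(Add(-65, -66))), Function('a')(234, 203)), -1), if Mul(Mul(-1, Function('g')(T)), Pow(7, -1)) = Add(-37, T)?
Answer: Rational(1, 9399) ≈ 0.00010639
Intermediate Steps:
Function('a')(Y, V) = Add(-18, Mul(6, V))
Function('g')(T) = Add(259, Mul(-7, T)) (Function('g')(T) = Mul(-7, Add(-37, T)) = Add(259, Mul(-7, T)))
Pow(Add(Add(7023, Function('g')(Add(-65, -66))), Function('a')(234, 203)), -1) = Pow(Add(Add(7023, Add(259, Mul(-7, Add(-65, -66)))), Add(-18, Mul(6, 203))), -1) = Pow(Add(Add(7023, Add(259, Mul(-7, -131))), Add(-18, 1218)), -1) = Pow(Add(Add(7023, Add(259, 917)), 1200), -1) = Pow(Add(Add(7023, 1176), 1200), -1) = Pow(Add(8199, 1200), -1) = Pow(9399, -1) = Rational(1, 9399)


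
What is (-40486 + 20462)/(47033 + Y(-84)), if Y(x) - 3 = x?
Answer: -2503/5869 ≈ -0.42648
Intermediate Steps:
Y(x) = 3 + x
(-40486 + 20462)/(47033 + Y(-84)) = (-40486 + 20462)/(47033 + (3 - 84)) = -20024/(47033 - 81) = -20024/46952 = -20024*1/46952 = -2503/5869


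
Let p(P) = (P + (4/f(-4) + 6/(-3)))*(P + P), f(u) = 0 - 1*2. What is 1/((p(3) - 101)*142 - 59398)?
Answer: -1/74592 ≈ -1.3406e-5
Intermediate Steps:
f(u) = -2 (f(u) = 0 - 2 = -2)
p(P) = 2*P*(-4 + P) (p(P) = (P + (4/(-2) + 6/(-3)))*(P + P) = (P + (4*(-½) + 6*(-⅓)))*(2*P) = (P + (-2 - 2))*(2*P) = (P - 4)*(2*P) = (-4 + P)*(2*P) = 2*P*(-4 + P))
1/((p(3) - 101)*142 - 59398) = 1/((2*3*(-4 + 3) - 101)*142 - 59398) = 1/((2*3*(-1) - 101)*142 - 59398) = 1/((-6 - 101)*142 - 59398) = 1/(-107*142 - 59398) = 1/(-15194 - 59398) = 1/(-74592) = -1/74592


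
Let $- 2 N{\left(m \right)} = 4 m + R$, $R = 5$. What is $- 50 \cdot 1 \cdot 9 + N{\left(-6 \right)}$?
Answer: $- \frac{881}{2} \approx -440.5$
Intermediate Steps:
$N{\left(m \right)} = - \frac{5}{2} - 2 m$ ($N{\left(m \right)} = - \frac{4 m + 5}{2} = - \frac{5 + 4 m}{2} = - \frac{5}{2} - 2 m$)
$- 50 \cdot 1 \cdot 9 + N{\left(-6 \right)} = - 50 \cdot 1 \cdot 9 - - \frac{19}{2} = \left(-50\right) 9 + \left(- \frac{5}{2} + 12\right) = -450 + \frac{19}{2} = - \frac{881}{2}$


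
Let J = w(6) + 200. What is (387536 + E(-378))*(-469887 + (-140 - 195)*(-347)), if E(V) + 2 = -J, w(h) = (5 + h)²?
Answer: -136934779746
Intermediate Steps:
J = 321 (J = (5 + 6)² + 200 = 11² + 200 = 121 + 200 = 321)
E(V) = -323 (E(V) = -2 - 1*321 = -2 - 321 = -323)
(387536 + E(-378))*(-469887 + (-140 - 195)*(-347)) = (387536 - 323)*(-469887 + (-140 - 195)*(-347)) = 387213*(-469887 - 335*(-347)) = 387213*(-469887 + 116245) = 387213*(-353642) = -136934779746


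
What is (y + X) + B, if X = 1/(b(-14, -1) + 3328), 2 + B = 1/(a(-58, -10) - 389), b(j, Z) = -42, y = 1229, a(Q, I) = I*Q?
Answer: 770100579/627626 ≈ 1227.0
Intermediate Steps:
B = -381/191 (B = -2 + 1/(-10*(-58) - 389) = -2 + 1/(580 - 389) = -2 + 1/191 = -381/191 ≈ -1.9948)
X = 1/3286 (X = 1/(-42 + 3328) = 1/3286 ≈ 0.00030432)
(y + X) + B = (1229 + 1/3286) - 381/191 = 4038495/3286 - 381/191 = 770100579/627626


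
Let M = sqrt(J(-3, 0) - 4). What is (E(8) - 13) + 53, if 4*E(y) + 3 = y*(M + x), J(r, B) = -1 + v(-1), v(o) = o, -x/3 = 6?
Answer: 13/4 + 2*I*sqrt(6) ≈ 3.25 + 4.899*I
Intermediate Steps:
x = -18 (x = -3*6 = -18)
J(r, B) = -2 (J(r, B) = -1 - 1 = -2)
M = I*sqrt(6) (M = sqrt(-2 - 4) = sqrt(-6) = I*sqrt(6) ≈ 2.4495*I)
E(y) = -3/4 + y*(-18 + I*sqrt(6))/4 (E(y) = -3/4 + (y*(I*sqrt(6) - 18))/4 = -3/4 + (y*(-18 + I*sqrt(6)))/4 = -3/4 + y*(-18 + I*sqrt(6))/4)
(E(8) - 13) + 53 = ((-3/4 - 9/2*8 + (1/4)*I*8*sqrt(6)) - 13) + 53 = ((-3/4 - 36 + 2*I*sqrt(6)) - 13) + 53 = ((-147/4 + 2*I*sqrt(6)) - 13) + 53 = (-199/4 + 2*I*sqrt(6)) + 53 = 13/4 + 2*I*sqrt(6)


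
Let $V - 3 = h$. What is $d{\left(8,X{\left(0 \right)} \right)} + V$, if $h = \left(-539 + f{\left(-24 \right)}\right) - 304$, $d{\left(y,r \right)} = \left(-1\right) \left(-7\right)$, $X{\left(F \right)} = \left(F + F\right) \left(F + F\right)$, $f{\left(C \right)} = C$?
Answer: $-857$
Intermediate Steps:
$X{\left(F \right)} = 4 F^{2}$ ($X{\left(F \right)} = 2 F 2 F = 4 F^{2}$)
$d{\left(y,r \right)} = 7$
$h = -867$ ($h = \left(-539 - 24\right) - 304 = -563 - 304 = -867$)
$V = -864$ ($V = 3 - 867 = -864$)
$d{\left(8,X{\left(0 \right)} \right)} + V = 7 - 864 = -857$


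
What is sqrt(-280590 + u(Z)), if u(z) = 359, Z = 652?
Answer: 7*I*sqrt(5719) ≈ 529.37*I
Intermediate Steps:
sqrt(-280590 + u(Z)) = sqrt(-280590 + 359) = sqrt(-280231) = 7*I*sqrt(5719)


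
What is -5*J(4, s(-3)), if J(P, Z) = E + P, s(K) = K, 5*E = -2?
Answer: -18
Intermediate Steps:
E = -2/5 (E = (1/5)*(-2) = -2/5 ≈ -0.40000)
J(P, Z) = -2/5 + P
-5*J(4, s(-3)) = -5*(-2/5 + 4) = -5*18/5 = -18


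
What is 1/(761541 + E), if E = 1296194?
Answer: 1/2057735 ≈ 4.8597e-7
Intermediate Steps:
1/(761541 + E) = 1/(761541 + 1296194) = 1/2057735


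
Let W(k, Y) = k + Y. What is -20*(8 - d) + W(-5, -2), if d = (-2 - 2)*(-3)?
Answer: 73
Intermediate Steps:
d = 12 (d = -4*(-3) = 12)
W(k, Y) = Y + k
-20*(8 - d) + W(-5, -2) = -20*(8 - 1*12) + (-2 - 5) = -20*(8 - 12) - 7 = -20*(-4) - 7 = 80 - 7 = 73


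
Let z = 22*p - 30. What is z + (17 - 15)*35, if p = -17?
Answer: -334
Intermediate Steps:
z = -404 (z = 22*(-17) - 30 = -374 - 30 = -404)
z + (17 - 15)*35 = -404 + (17 - 15)*35 = -404 + 2*35 = -404 + 70 = -334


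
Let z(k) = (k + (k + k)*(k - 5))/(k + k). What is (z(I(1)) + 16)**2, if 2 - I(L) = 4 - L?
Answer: 441/4 ≈ 110.25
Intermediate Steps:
I(L) = -2 + L (I(L) = 2 - (4 - L) = 2 + (-4 + L) = -2 + L)
z(k) = (k + 2*k*(-5 + k))/(2*k) (z(k) = (k + (2*k)*(-5 + k))/((2*k)) = (k + 2*k*(-5 + k))*(1/(2*k)) = (k + 2*k*(-5 + k))/(2*k))
(z(I(1)) + 16)**2 = ((-9/2 + (-2 + 1)) + 16)**2 = ((-9/2 - 1) + 16)**2 = (-11/2 + 16)**2 = (21/2)**2 = 441/4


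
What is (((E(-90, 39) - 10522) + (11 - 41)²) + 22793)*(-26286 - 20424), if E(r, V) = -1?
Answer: -615170700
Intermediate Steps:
(((E(-90, 39) - 10522) + (11 - 41)²) + 22793)*(-26286 - 20424) = (((-1 - 10522) + (11 - 41)²) + 22793)*(-26286 - 20424) = ((-10523 + (-30)²) + 22793)*(-46710) = ((-10523 + 900) + 22793)*(-46710) = (-9623 + 22793)*(-46710) = 13170*(-46710) = -615170700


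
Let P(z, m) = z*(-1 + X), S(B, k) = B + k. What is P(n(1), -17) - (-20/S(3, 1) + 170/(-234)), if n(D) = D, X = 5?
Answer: 1138/117 ≈ 9.7265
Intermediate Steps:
P(z, m) = 4*z (P(z, m) = z*(-1 + 5) = z*4 = 4*z)
P(n(1), -17) - (-20/S(3, 1) + 170/(-234)) = 4*1 - (-20/(3 + 1) + 170/(-234)) = 4 - (-20/4 + 170*(-1/234)) = 4 - (-20*1/4 - 85/117) = 4 - (-5 - 85/117) = 4 - 1*(-670/117) = 4 + 670/117 = 1138/117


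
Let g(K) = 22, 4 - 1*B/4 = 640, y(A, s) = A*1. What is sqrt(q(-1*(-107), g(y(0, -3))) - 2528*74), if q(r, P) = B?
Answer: 4*I*sqrt(11851) ≈ 435.45*I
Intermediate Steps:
y(A, s) = A
B = -2544 (B = 16 - 4*640 = 16 - 2560 = -2544)
q(r, P) = -2544
sqrt(q(-1*(-107), g(y(0, -3))) - 2528*74) = sqrt(-2544 - 2528*74) = sqrt(-2544 - 187072) = sqrt(-189616) = 4*I*sqrt(11851)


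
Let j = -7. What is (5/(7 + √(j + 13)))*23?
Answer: 805/43 - 115*√6/43 ≈ 12.170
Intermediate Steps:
(5/(7 + √(j + 13)))*23 = (5/(7 + √(-7 + 13)))*23 = (5/(7 + √6))*23 = 115/(7 + √6)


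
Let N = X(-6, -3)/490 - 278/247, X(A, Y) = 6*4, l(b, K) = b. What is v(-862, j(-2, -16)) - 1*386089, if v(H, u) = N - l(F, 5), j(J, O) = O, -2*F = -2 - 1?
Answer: -46728663507/121030 ≈ -3.8609e+5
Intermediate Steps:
F = 3/2 (F = -(-2 - 1)/2 = -1/2*(-3) = 3/2 ≈ 1.5000)
X(A, Y) = 24
N = -65146/60515 (N = 24/490 - 278/247 = 24*(1/490) - 278*1/247 = 12/245 - 278/247 = -65146/60515 ≈ -1.0765)
v(H, u) = -311837/121030 (v(H, u) = -65146/60515 - 1*3/2 = -65146/60515 - 3/2 = -311837/121030)
v(-862, j(-2, -16)) - 1*386089 = -311837/121030 - 1*386089 = -311837/121030 - 386089 = -46728663507/121030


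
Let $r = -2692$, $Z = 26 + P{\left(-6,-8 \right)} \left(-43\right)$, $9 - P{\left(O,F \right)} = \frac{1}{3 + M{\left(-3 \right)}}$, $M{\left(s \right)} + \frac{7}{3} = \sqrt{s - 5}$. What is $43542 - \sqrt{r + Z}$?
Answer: $43542 - \frac{\sqrt{86} \sqrt{\frac{-139 - 426 i \sqrt{2}}{1 + 3 i \sqrt{2}}}}{2} \approx 43542.0 + 55.223 i$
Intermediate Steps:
$M{\left(s \right)} = - \frac{7}{3} + \sqrt{-5 + s}$ ($M{\left(s \right)} = - \frac{7}{3} + \sqrt{s - 5} = - \frac{7}{3} + \sqrt{-5 + s}$)
$P{\left(O,F \right)} = 9 - \frac{1}{\frac{2}{3} + 2 i \sqrt{2}}$ ($P{\left(O,F \right)} = 9 - \frac{1}{3 - \left(\frac{7}{3} - \sqrt{-5 - 3}\right)} = 9 - \frac{1}{3 - \left(\frac{7}{3} - \sqrt{-8}\right)} = 9 - \frac{1}{3 - \left(\frac{7}{3} - 2 i \sqrt{2}\right)} = 9 - \frac{1}{\frac{2}{3} + 2 i \sqrt{2}}$)
$Z = - \frac{13589}{38} - \frac{387 i \sqrt{2}}{38}$ ($Z = 26 + \left(\frac{339}{38} + \frac{9 i \sqrt{2}}{38}\right) \left(-43\right) = 26 - \left(\frac{14577}{38} + \frac{387 i \sqrt{2}}{38}\right) = - \frac{13589}{38} - \frac{387 i \sqrt{2}}{38} \approx -357.61 - 14.403 i$)
$43542 - \sqrt{r + Z} = 43542 - \sqrt{-2692 + \frac{- 2166 \sqrt{2} + 593 i}{2 \left(- i + 3 \sqrt{2}\right)}}$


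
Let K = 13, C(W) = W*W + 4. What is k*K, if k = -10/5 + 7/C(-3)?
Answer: -19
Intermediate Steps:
C(W) = 4 + W² (C(W) = W² + 4 = 4 + W²)
k = -19/13 (k = -10/5 + 7/(4 + (-3)²) = -10*⅕ + 7/(4 + 9) = -2 + 7/13 = -19/13 ≈ -1.4615)
k*K = -19/13*13 = -19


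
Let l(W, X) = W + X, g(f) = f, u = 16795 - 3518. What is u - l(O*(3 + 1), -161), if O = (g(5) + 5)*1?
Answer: 13398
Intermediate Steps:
u = 13277
O = 10 (O = (5 + 5)*1 = 10*1 = 10)
u - l(O*(3 + 1), -161) = 13277 - (10*(3 + 1) - 161) = 13277 - (10*4 - 161) = 13277 - (40 - 161) = 13277 - 1*(-121) = 13277 + 121 = 13398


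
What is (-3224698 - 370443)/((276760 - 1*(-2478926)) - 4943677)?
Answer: 3595141/2187991 ≈ 1.6431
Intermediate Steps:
(-3224698 - 370443)/((276760 - 1*(-2478926)) - 4943677) = -3595141/((276760 + 2478926) - 4943677) = -3595141/(2755686 - 4943677) = -3595141/(-2187991) = -3595141*(-1/2187991) = 3595141/2187991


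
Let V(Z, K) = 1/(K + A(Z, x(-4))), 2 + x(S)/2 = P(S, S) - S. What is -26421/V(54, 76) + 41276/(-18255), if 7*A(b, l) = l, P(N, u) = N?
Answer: -254662796372/127785 ≈ -1.9929e+6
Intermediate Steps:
x(S) = -4 (x(S) = -4 + 2*(S - S) = -4 + 2*0 = -4 + 0 = -4)
A(b, l) = l/7
V(Z, K) = 1/(-4/7 + K) (V(Z, K) = 1/(K + (⅐)*(-4)) = 1/(K - 4/7) = 1/(-4/7 + K))
-26421/V(54, 76) + 41276/(-18255) = -26421/(7/(-4 + 7*76)) + 41276/(-18255) = -26421/(7/(-4 + 532)) + 41276*(-1/18255) = -26421/(7/528) - 41276/18255 = -26421/(7*(1/528)) - 41276/18255 = -26421/7/528 - 41276/18255 = -26421*528/7 - 41276/18255 = -13950288/7 - 41276/18255 = -254662796372/127785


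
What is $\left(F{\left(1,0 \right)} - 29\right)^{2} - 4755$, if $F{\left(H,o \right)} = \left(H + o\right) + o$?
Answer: $-3971$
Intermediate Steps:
$F{\left(H,o \right)} = H + 2 o$
$\left(F{\left(1,0 \right)} - 29\right)^{2} - 4755 = \left(\left(1 + 2 \cdot 0\right) - 29\right)^{2} - 4755 = \left(\left(1 + 0\right) - 29\right)^{2} - 4755 = \left(1 - 29\right)^{2} - 4755 = \left(-28\right)^{2} - 4755 = 784 - 4755 = -3971$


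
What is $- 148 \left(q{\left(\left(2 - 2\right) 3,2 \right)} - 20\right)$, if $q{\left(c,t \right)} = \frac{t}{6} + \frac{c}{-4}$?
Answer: $\frac{8732}{3} \approx 2910.7$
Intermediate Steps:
$q{\left(c,t \right)} = - \frac{c}{4} + \frac{t}{6}$ ($q{\left(c,t \right)} = t \frac{1}{6} + c \left(- \frac{1}{4}\right) = \frac{t}{6} - \frac{c}{4} = - \frac{c}{4} + \frac{t}{6}$)
$- 148 \left(q{\left(\left(2 - 2\right) 3,2 \right)} - 20\right) = - 148 \left(\left(- \frac{\left(2 - 2\right) 3}{4} + \frac{1}{6} \cdot 2\right) - 20\right) = - 148 \left(\left(- \frac{0 \cdot 3}{4} + \frac{1}{3}\right) - 20\right) = - 148 \left(\left(\left(- \frac{1}{4}\right) 0 + \frac{1}{3}\right) - 20\right) = - 148 \left(\left(0 + \frac{1}{3}\right) - 20\right) = - 148 \left(\frac{1}{3} - 20\right) = \left(-148\right) \left(- \frac{59}{3}\right) = \frac{8732}{3}$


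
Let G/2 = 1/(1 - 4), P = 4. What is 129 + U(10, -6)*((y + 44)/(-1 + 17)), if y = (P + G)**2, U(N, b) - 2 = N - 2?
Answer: 1471/9 ≈ 163.44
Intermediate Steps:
G = -2/3 (G = 2/(1 - 4) = 2/(-3) = 2*(-1/3) = -2/3 ≈ -0.66667)
U(N, b) = N (U(N, b) = 2 + (N - 2) = 2 + (-2 + N) = N)
y = 100/9 (y = (4 - 2/3)**2 = (10/3)**2 = 100/9 ≈ 11.111)
129 + U(10, -6)*((y + 44)/(-1 + 17)) = 129 + 10*((100/9 + 44)/(-1 + 17)) = 129 + 10*((496/9)/16) = 129 + 10*((496/9)*(1/16)) = 129 + 10*(31/9) = 129 + 310/9 = 1471/9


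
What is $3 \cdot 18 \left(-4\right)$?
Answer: $-216$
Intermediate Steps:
$3 \cdot 18 \left(-4\right) = 54 \left(-4\right) = -216$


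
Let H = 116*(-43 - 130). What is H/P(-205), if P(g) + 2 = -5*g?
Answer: -20068/1023 ≈ -19.617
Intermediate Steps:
P(g) = -2 - 5*g
H = -20068 (H = 116*(-173) = -20068)
H/P(-205) = -20068/(-2 - 5*(-205)) = -20068/(-2 + 1025) = -20068/1023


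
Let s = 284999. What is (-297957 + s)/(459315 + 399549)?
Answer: -6479/429432 ≈ -0.015087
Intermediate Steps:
(-297957 + s)/(459315 + 399549) = (-297957 + 284999)/(459315 + 399549) = -12958/858864 = -12958*1/858864 = -6479/429432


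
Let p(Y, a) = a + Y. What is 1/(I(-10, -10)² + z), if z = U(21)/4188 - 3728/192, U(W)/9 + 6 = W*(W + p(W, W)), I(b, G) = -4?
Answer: -1047/614 ≈ -1.7052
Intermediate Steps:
p(Y, a) = Y + a
U(W) = -54 + 27*W² (U(W) = -54 + 9*(W*(W + (W + W))) = -54 + 9*(W*(W + 2*W)) = -54 + 9*(W*(3*W)) = -54 + 9*(3*W²) = -54 + 27*W²)
z = -17366/1047 (z = (-54 + 27*21²)/4188 - 3728/192 = (-54 + 27*441)*(1/4188) - 3728*1/192 = (-54 + 11907)*(1/4188) - 233/12 = 11853*(1/4188) - 233/12 = 3951/1396 - 233/12 = -17366/1047 ≈ -16.586)
1/(I(-10, -10)² + z) = 1/((-4)² - 17366/1047) = 1/(16 - 17366/1047) = 1/(-614/1047) = -1047/614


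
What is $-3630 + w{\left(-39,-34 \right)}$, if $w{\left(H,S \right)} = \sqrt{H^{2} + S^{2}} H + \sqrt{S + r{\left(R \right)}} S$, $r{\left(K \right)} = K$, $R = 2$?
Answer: $-3630 - 39 \sqrt{2677} - 136 i \sqrt{2} \approx -5647.9 - 192.33 i$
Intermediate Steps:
$w{\left(H,S \right)} = H \sqrt{H^{2} + S^{2}} + S \sqrt{2 + S}$ ($w{\left(H,S \right)} = \sqrt{H^{2} + S^{2}} H + \sqrt{S + 2} S = H \sqrt{H^{2} + S^{2}} + \sqrt{2 + S} S = H \sqrt{H^{2} + S^{2}} + S \sqrt{2 + S}$)
$-3630 + w{\left(-39,-34 \right)} = -3630 - \left(34 \sqrt{2 - 34} + 39 \sqrt{\left(-39\right)^{2} + \left(-34\right)^{2}}\right) = -3630 - \left(39 \sqrt{1521 + 1156} + 136 i \sqrt{2}\right) = -3630 - \left(39 \sqrt{2677} + 34 \cdot 4 i \sqrt{2}\right) = -3630 - \left(39 \sqrt{2677} + 136 i \sqrt{2}\right) = -3630 - 39 \sqrt{2677} - 136 i \sqrt{2}$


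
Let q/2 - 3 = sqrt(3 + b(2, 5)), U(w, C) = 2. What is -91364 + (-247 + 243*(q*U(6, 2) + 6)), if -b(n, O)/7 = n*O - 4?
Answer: -87237 + 972*I*sqrt(39) ≈ -87237.0 + 6070.1*I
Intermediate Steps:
b(n, O) = 28 - 7*O*n (b(n, O) = -7*(n*O - 4) = -7*(O*n - 4) = -7*(-4 + O*n) = 28 - 7*O*n)
q = 6 + 2*I*sqrt(39) (q = 6 + 2*sqrt(3 + (28 - 7*5*2)) = 6 + 2*sqrt(3 + (28 - 70)) = 6 + 2*sqrt(3 - 42) = 6 + 2*sqrt(-39) = 6 + 2*(I*sqrt(39)) = 6 + 2*I*sqrt(39) ≈ 6.0 + 12.49*I)
-91364 + (-247 + 243*(q*U(6, 2) + 6)) = -91364 + (-247 + 243*((6 + 2*I*sqrt(39))*2 + 6)) = -91364 + (-247 + 243*((12 + 4*I*sqrt(39)) + 6)) = -91364 + (-247 + 243*(18 + 4*I*sqrt(39))) = -91364 + (-247 + (4374 + 972*I*sqrt(39))) = -91364 + (4127 + 972*I*sqrt(39)) = -87237 + 972*I*sqrt(39)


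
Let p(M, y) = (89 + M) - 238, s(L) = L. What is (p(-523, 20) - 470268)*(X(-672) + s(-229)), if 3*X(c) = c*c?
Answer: -70781811060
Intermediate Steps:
p(M, y) = -149 + M
X(c) = c**2/3 (X(c) = (c*c)/3 = c**2/3)
(p(-523, 20) - 470268)*(X(-672) + s(-229)) = ((-149 - 523) - 470268)*((1/3)*(-672)**2 - 229) = (-672 - 470268)*((1/3)*451584 - 229) = -470940*(150528 - 229) = -470940*150299 = -70781811060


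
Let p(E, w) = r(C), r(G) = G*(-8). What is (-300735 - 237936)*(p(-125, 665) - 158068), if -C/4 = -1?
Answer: 85163885100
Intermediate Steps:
C = 4 (C = -4*(-1) = 4)
r(G) = -8*G
p(E, w) = -32 (p(E, w) = -8*4 = -32)
(-300735 - 237936)*(p(-125, 665) - 158068) = (-300735 - 237936)*(-32 - 158068) = -538671*(-158100) = 85163885100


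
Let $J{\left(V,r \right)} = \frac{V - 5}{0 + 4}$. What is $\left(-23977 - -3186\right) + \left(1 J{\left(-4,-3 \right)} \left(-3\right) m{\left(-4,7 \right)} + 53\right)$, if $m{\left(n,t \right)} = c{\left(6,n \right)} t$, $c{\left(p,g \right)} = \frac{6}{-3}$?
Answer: $- \frac{41665}{2} \approx -20833.0$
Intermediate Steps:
$c{\left(p,g \right)} = -2$ ($c{\left(p,g \right)} = 6 \left(- \frac{1}{3}\right) = -2$)
$J{\left(V,r \right)} = - \frac{5}{4} + \frac{V}{4}$ ($J{\left(V,r \right)} = \frac{-5 + V}{4} = \left(-5 + V\right) \frac{1}{4} = - \frac{5}{4} + \frac{V}{4}$)
$m{\left(n,t \right)} = - 2 t$
$\left(-23977 - -3186\right) + \left(1 J{\left(-4,-3 \right)} \left(-3\right) m{\left(-4,7 \right)} + 53\right) = \left(-23977 - -3186\right) + \left(1 \left(- \frac{5}{4} + \frac{1}{4} \left(-4\right)\right) \left(-3\right) \left(\left(-2\right) 7\right) + 53\right) = \left(-23977 + 3186\right) + \left(1 \left(- \frac{5}{4} - 1\right) \left(-3\right) \left(-14\right) + 53\right) = -20791 + \left(1 \left(- \frac{9}{4}\right) \left(-3\right) \left(-14\right) + 53\right) = -20791 + \left(\left(- \frac{9}{4}\right) \left(-3\right) \left(-14\right) + 53\right) = -20791 + \left(\frac{27}{4} \left(-14\right) + 53\right) = -20791 + \left(- \frac{189}{2} + 53\right) = -20791 - \frac{83}{2} = - \frac{41665}{2}$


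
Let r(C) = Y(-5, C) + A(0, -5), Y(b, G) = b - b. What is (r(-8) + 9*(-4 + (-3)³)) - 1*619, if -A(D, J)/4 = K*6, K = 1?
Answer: -922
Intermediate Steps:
A(D, J) = -24 (A(D, J) = -4*6 = -24)
Y(b, G) = 0
r(C) = -24 (r(C) = 0 - 24 = -24)
(r(-8) + 9*(-4 + (-3)³)) - 1*619 = (-24 + 9*(-4 + (-3)³)) - 1*619 = (-24 + 9*(-4 - 27)) - 619 = (-24 + 9*(-31)) - 619 = (-24 - 279) - 619 = -303 - 619 = -922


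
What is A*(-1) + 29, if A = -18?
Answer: 47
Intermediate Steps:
A*(-1) + 29 = -18*(-1) + 29 = 18 + 29 = 47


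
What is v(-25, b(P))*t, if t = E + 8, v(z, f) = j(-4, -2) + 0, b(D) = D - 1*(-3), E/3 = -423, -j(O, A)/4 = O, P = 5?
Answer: -20176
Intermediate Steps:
j(O, A) = -4*O
E = -1269 (E = 3*(-423) = -1269)
b(D) = 3 + D (b(D) = D + 3 = 3 + D)
v(z, f) = 16 (v(z, f) = -4*(-4) + 0 = 16 + 0 = 16)
t = -1261 (t = -1269 + 8 = -1261)
v(-25, b(P))*t = 16*(-1261) = -20176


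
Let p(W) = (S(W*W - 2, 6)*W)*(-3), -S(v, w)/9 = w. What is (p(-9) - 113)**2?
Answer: 2468041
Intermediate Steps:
S(v, w) = -9*w
p(W) = 162*W (p(W) = ((-9*6)*W)*(-3) = -54*W*(-3) = 162*W)
(p(-9) - 113)**2 = (162*(-9) - 113)**2 = (-1458 - 113)**2 = (-1571)**2 = 2468041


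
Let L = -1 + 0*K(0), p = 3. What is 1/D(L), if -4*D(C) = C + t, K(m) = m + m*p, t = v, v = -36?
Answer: 4/37 ≈ 0.10811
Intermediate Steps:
t = -36
K(m) = 4*m (K(m) = m + m*3 = m + 3*m = 4*m)
L = -1 (L = -1 + 0*(4*0) = -1 + 0*0 = -1 + 0 = -1)
D(C) = 9 - C/4 (D(C) = -(C - 36)/4 = -(-36 + C)/4 = 9 - C/4)
1/D(L) = 1/(9 - ¼*(-1)) = 1/(9 + ¼) = 1/(37/4) = 4/37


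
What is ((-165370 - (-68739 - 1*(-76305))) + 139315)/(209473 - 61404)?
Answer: -33621/148069 ≈ -0.22706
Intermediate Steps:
((-165370 - (-68739 - 1*(-76305))) + 139315)/(209473 - 61404) = ((-165370 - (-68739 + 76305)) + 139315)/148069 = ((-165370 - 1*7566) + 139315)*(1/148069) = ((-165370 - 7566) + 139315)*(1/148069) = (-172936 + 139315)*(1/148069) = -33621*1/148069 = -33621/148069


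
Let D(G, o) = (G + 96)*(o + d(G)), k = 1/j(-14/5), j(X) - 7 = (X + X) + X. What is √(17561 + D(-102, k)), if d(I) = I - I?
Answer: √860699/7 ≈ 132.53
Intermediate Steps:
j(X) = 7 + 3*X (j(X) = 7 + ((X + X) + X) = 7 + (2*X + X) = 7 + 3*X)
d(I) = 0
k = -5/7 (k = 1/(7 + 3*(-14/5)) = 1/(7 - 42/5) = 1/(-7/5) = -5/7 ≈ -0.71429)
D(G, o) = o*(96 + G) (D(G, o) = (G + 96)*(o + 0) = (96 + G)*o = o*(96 + G))
√(17561 + D(-102, k)) = √(17561 - 5*(96 - 102)/7) = √(17561 - 5/7*(-6)) = √(17561 + 30/7) = √(122957/7) = √860699/7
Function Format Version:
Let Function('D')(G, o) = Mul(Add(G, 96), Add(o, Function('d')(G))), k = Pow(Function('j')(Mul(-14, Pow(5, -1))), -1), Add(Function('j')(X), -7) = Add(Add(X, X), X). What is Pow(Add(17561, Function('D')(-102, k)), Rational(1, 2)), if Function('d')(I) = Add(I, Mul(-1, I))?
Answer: Mul(Rational(1, 7), Pow(860699, Rational(1, 2))) ≈ 132.53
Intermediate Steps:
Function('j')(X) = Add(7, Mul(3, X)) (Function('j')(X) = Add(7, Add(Add(X, X), X)) = Add(7, Add(Mul(2, X), X)) = Add(7, Mul(3, X)))
Function('d')(I) = 0
k = Rational(-5, 7) (k = Pow(Add(7, Mul(3, Mul(-14, Pow(5, -1)))), -1) = Pow(Add(7, Mul(3, Mul(-14, Rational(1, 5)))), -1) = Pow(Add(7, Mul(3, Rational(-14, 5))), -1) = Pow(Add(7, Rational(-42, 5)), -1) = Pow(Rational(-7, 5), -1) = Rational(-5, 7) ≈ -0.71429)
Function('D')(G, o) = Mul(o, Add(96, G)) (Function('D')(G, o) = Mul(Add(G, 96), Add(o, 0)) = Mul(Add(96, G), o) = Mul(o, Add(96, G)))
Pow(Add(17561, Function('D')(-102, k)), Rational(1, 2)) = Pow(Add(17561, Mul(Rational(-5, 7), Add(96, -102))), Rational(1, 2)) = Pow(Add(17561, Mul(Rational(-5, 7), -6)), Rational(1, 2)) = Pow(Add(17561, Rational(30, 7)), Rational(1, 2)) = Pow(Rational(122957, 7), Rational(1, 2)) = Mul(Rational(1, 7), Pow(860699, Rational(1, 2)))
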